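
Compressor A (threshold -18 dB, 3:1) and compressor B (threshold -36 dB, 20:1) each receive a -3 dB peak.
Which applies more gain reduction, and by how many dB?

B, by 21.35 dB

A: 15 dB over, compressed to 5 dB over, so 10 dB of GR.
B: 33 dB over, compressed to 1.65 dB over, so 31.35 dB of GR.
B reduces 21.35 dB more.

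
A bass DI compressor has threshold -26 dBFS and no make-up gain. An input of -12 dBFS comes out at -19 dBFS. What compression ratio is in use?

Input overshoot = -12 − (-26) = 14 dB; output overshoot = -19 − (-26) = 7 dB.
Ratio = 14 / 7 = 2.

2:1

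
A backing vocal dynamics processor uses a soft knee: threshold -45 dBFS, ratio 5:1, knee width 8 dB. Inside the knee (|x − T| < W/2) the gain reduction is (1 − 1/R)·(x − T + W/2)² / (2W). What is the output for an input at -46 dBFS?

-46.45 dBFS

x − T + W/2 = -46 − (-45) + 4 = 3.
GR = (1 − 1/5) × 3² / 16 = 0.8 × 9 / 16 = 0.45 dB.
Output = -46 − 0.45 = -46.45 dBFS.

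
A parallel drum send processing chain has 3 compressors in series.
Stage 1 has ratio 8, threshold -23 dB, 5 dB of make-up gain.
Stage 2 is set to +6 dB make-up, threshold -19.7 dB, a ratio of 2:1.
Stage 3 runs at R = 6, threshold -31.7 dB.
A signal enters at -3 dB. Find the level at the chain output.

Stage 1: overshoot 20 dB → 20/8 = 2.5 dB → -20.5 dB; +5 dB make-up → -15.5 dB.
Stage 2: overshoot 4.2 dB → 4.2/2 = 2.1 dB → -17.6 dB; +6 dB make-up → -11.6 dB.
Stage 3: overshoot 20.1 dB → 20.1/6 = 3.35 dB → -28.35 dB.

-28.35 dB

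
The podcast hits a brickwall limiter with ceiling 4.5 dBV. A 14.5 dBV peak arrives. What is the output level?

A brickwall limiter is an ∞:1 compressor: any input above the ceiling is clamped to 4.5 dBV.

4.5 dBV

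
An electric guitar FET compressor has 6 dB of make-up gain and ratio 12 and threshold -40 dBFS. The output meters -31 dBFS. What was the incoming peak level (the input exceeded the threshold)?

Stripping the +6 dB make-up gives -37 dBFS at the gain stage.
The compressed level sits -37 − (-40) = 3 dB over threshold.
Undo the ratio: input overshoot = 3 × 12 = 36 dB, giving input = -4 dBFS.

-4 dBFS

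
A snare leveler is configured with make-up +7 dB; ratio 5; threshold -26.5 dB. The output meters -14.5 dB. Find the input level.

-1.5 dB

Remove make-up: -14.5 − 7 = -21.5 dB.
Post-compression overshoot = -21.5 − (-26.5) = 5 dB.
Undo the ratio: input overshoot = 5 × 5 = 25 dB, giving input = -1.5 dB.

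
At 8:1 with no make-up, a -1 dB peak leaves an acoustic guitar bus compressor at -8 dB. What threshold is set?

-9 dB

Gain reduction = -1 − (-8) = 7 dB; output overshoot = GR / (R − 1) = 7 / 7 = 1 dB.
Threshold = output − output overshoot = -8 − 1 = -9 dB.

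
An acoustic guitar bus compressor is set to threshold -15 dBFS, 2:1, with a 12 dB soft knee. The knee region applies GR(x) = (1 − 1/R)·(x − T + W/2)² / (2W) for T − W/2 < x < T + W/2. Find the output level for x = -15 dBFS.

x − T + W/2 = -15 − (-15) + 6 = 6.
GR = (1 − 1/2) × 6² / 24 = 0.5 × 36 / 24 = 0.75 dB.
Output = -15 − 0.75 = -15.75 dBFS.

-15.75 dBFS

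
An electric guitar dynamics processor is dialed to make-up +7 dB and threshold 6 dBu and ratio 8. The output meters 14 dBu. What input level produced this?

Before make-up, the level was 14 − 7 = 7 dBu.
The compressed level sits 7 − 6 = 1 dB over threshold.
Undo the ratio: input overshoot = 1 × 8 = 8 dB, giving input = 14 dBu.

14 dBu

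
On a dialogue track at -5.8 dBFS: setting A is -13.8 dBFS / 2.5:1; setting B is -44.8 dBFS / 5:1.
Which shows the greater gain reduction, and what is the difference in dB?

B, by 26.4 dB

A: overshoot 8 dB → output overshoot 3.2 dB → GR 4.8 dB.
B: overshoot 39 dB → output overshoot 7.8 dB → GR 31.2 dB.
B reduces 26.4 dB more.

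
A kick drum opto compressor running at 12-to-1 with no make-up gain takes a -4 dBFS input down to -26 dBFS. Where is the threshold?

-28 dBFS

Input is 24 dB above T (since output overshoot × R = input overshoot: (-26 − T)·12 = -4 − T gives T = -28 dBFS).
Check: -28 + (-4 − (-28))/12 = -28 + 2 = -26 dBFS. ✓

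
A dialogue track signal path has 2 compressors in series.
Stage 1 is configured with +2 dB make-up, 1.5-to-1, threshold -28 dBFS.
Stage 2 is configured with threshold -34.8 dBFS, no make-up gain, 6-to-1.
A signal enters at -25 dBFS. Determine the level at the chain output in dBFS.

Stage 1: -25 dBFS is 3 dB over -28 dBFS; at 1.5:1 that becomes 2 dB over, giving -26 dBFS; +2 dB make-up → -24 dBFS.
Stage 2: -24 dBFS is 10.8 dB over -34.8 dBFS; at 6:1 that becomes 1.8 dB over, giving -33 dBFS.

-33 dBFS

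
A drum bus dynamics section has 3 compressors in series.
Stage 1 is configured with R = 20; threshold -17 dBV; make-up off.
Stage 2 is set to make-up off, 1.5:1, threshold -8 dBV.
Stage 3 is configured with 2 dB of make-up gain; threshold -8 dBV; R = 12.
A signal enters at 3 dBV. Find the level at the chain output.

-14 dBV

Stage 1: 20 dB above -17 dBV, reduced 20:1 to 1 dB above → -16 dBV.
Stage 2: below threshold (-16 ≤ -8); passes unchanged; output -16 dBV.
Stage 3: -16 dBV is at or below the -8 dBV threshold — no compression; make-up brings it to -14 dBV.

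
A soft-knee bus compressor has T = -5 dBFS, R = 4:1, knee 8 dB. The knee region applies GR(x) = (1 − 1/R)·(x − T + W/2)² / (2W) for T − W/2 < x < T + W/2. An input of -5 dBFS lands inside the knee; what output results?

x − T + W/2 = -5 − (-5) + 4 = 4.
GR = (1 − 1/4) × 4² / 16 = 0.75 × 16 / 16 = 0.75 dB.
Output = -5 − 0.75 = -5.75 dBFS.

-5.75 dBFS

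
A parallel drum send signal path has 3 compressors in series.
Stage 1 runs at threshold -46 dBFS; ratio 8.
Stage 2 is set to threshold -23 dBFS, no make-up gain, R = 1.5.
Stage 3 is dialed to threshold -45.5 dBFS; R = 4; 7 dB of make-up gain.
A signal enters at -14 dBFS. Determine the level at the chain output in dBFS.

Stage 1: 32 dB above -46 dBFS, reduced 8:1 to 4 dB above → -42 dBFS.
Stage 2: below threshold (-42 ≤ -23); passes unchanged; output -42 dBFS.
Stage 3: -42 dBFS is 3.5 dB over -45.5 dBFS; at 4:1 that becomes 0.875 dB over, giving -44.625 dBFS; +7 dB make-up → -37.625 dBFS.

-37.625 dBFS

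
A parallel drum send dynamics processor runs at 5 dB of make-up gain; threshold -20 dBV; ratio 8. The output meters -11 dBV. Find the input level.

12 dBV

Before make-up, the level was -11 − 5 = -16 dBV.
That's 4 dB above the -20 dBV threshold.
Before 8:1 compression the overshoot was 4 × 8 = 32 dB, so input = -20 + 32 = 12 dBV.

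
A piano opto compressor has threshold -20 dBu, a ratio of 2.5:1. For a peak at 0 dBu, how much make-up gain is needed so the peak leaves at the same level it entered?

Without make-up, output = threshold + overshoot/2.5 = -20 + 8 = -12 dBu.
Gap to target: 12 dB.

12 dB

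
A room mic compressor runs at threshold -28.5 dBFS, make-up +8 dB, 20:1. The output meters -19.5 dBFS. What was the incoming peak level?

Remove make-up: -19.5 − 8 = -27.5 dBFS.
That's 1 dB above the -28.5 dBFS threshold.
Undo the ratio: input overshoot = 1 × 20 = 20 dB, giving input = -8.5 dBFS.

-8.5 dBFS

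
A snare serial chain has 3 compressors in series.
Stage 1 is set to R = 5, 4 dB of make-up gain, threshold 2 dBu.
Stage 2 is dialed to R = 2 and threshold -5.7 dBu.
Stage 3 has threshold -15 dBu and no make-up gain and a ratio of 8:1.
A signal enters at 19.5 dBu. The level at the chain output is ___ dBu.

Stage 1: 19.5 dBu is 17.5 dB over 2 dBu; at 5:1 that becomes 3.5 dB over, giving 5.5 dBu; +4 dB make-up → 9.5 dBu.
Stage 2: 9.5 dBu is 15.2 dB over -5.7 dBu; at 2:1 that becomes 7.6 dB over, giving 1.9 dBu.
Stage 3: 16.9 dB above -15 dBu, reduced 8:1 to 2.1125 dB above → -12.8875 dBu.

-12.8875 dBu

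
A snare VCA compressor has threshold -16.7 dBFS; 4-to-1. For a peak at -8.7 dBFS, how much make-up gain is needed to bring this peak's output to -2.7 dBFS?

Without make-up, output = threshold + overshoot/4 = -16.7 + 2 = -14.7 dBFS.
Gap to target: 12 dB.

12 dB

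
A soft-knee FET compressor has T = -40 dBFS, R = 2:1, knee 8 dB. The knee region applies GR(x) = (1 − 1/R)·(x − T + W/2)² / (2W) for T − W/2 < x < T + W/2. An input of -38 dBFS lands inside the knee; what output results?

-39.125 dBFS

x − T + W/2 = -38 − (-40) + 4 = 6.
GR = (1 − 1/2) × 6² / 16 = 0.5 × 36 / 16 = 1.125 dB.
Output = -38 − 1.125 = -39.125 dBFS.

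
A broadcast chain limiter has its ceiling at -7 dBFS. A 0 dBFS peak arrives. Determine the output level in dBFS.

At ∞:1, everything above -7 dBFS is held at the ceiling.

-7 dBFS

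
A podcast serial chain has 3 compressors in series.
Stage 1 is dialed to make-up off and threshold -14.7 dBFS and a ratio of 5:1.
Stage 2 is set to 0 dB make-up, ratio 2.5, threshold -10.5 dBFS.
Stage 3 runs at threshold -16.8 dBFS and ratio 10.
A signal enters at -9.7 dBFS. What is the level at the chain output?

-16.49 dBFS

Stage 1: 5 dB above -14.7 dBFS, reduced 5:1 to 1 dB above → -13.7 dBFS.
Stage 2: -13.7 dBFS is at or below the -10.5 dBFS threshold — no compression; output -13.7 dBFS.
Stage 3: 3.1 dB above -16.8 dBFS, reduced 10:1 to 0.31 dB above → -16.49 dBFS.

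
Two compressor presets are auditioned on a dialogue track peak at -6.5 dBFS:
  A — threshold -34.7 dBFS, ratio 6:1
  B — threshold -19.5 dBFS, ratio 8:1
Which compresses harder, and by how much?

A, by 12.125 dB

A: overshoot 28.2 dB → output overshoot 4.7 dB → GR 23.5 dB.
B: overshoot 13 dB → output overshoot 1.625 dB → GR 11.375 dB.
A reduces 12.125 dB more.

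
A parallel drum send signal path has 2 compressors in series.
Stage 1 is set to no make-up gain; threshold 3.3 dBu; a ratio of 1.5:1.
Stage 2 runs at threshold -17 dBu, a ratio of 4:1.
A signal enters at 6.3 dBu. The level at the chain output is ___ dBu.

-11.425 dBu

Stage 1: 3 dB above 3.3 dBu, reduced 1.5:1 to 2 dB above → 5.3 dBu.
Stage 2: overshoot 22.3 dB → 22.3/4 = 5.575 dB → -11.425 dBu.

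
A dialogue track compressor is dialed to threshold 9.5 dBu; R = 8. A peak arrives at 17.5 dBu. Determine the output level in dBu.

10.5 dBu

The input is 8 dB above the 9.5 dBu threshold.
8:1 compression reduces that to 8/8 = 1 dB over.
So the level is 9.5 + 1 = 10.5 dBu.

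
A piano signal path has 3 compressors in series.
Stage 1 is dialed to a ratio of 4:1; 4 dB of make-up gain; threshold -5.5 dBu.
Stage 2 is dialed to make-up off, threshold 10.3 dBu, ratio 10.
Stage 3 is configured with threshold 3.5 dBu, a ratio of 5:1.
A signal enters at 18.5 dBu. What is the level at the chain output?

Stage 1: overshoot 24 dB → 24/4 = 6 dB → 0.5 dBu; +4 dB make-up → 4.5 dBu.
Stage 2: 4.5 dBu ≤ 10.3 dBu, so stage 2 doesn't engage; output 4.5 dBu.
Stage 3: overshoot 1 dB → 1/5 = 0.2 dB → 3.7 dBu.

3.7 dBu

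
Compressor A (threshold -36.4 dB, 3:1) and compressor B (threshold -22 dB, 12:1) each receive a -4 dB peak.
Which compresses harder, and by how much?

A, by 5.1 dB

A: overshoot 32.4 dB → output overshoot 10.8 dB → GR 21.6 dB.
B: overshoot 18 dB → output overshoot 1.5 dB → GR 16.5 dB.
A applies 5.1 dB more gain reduction.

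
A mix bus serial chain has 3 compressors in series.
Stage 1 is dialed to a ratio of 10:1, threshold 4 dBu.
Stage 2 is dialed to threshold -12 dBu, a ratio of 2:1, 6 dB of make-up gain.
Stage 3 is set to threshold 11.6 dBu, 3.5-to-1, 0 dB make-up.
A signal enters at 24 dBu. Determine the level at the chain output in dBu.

3 dBu

Stage 1: overshoot 20 dB → 20/10 = 2 dB → 6 dBu.
Stage 2: overshoot 18 dB → 18/2 = 9 dB → -3 dBu; +6 dB make-up → 3 dBu.
Stage 3: 3 dBu ≤ 11.6 dBu, so stage 3 doesn't engage; output 3 dBu.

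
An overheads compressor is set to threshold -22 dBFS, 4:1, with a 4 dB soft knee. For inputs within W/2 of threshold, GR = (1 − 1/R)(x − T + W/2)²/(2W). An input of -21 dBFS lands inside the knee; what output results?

-21.84375 dBFS

x − T + W/2 = -21 − (-22) + 2 = 3.
GR = (1 − 1/4) × 3² / 8 = 0.75 × 9 / 8 = 0.84375 dB.
Output = -21 − 0.84375 = -21.84375 dBFS.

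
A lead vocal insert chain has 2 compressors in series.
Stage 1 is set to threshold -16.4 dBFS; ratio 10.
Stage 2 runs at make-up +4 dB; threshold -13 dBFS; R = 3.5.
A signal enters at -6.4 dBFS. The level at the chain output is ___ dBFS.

Stage 1: -6.4 dBFS is 10 dB over -16.4 dBFS; at 10:1 that becomes 1 dB over, giving -15.4 dBFS.
Stage 2: below threshold (-15.4 ≤ -13); passes unchanged; make-up brings it to -11.4 dBFS.

-11.4 dBFS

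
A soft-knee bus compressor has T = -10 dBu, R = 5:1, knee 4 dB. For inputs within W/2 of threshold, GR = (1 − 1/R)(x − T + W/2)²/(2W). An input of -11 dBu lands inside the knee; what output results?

x − T + W/2 = -11 − (-10) + 2 = 1.
GR = (1 − 1/5) × 1² / 8 = 0.8 × 1 / 8 = 0.1 dB.
Output = -11 − 0.1 = -11.1 dBu.

-11.1 dBu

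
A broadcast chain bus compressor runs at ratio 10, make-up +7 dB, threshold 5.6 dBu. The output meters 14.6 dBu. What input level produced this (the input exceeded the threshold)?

Remove make-up: 14.6 − 7 = 7.6 dBu.
Post-compression overshoot = 7.6 − 5.6 = 2 dB.
Input overshoot = R × output overshoot = 20 dB → input = 5.6 + 20 = 25.6 dBu.

25.6 dBu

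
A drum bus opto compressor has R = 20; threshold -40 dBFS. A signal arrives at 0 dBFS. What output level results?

The input is 40 dB above the -40 dBFS threshold.
The 40 dB excess becomes 2 dB after 20:1 reduction.
That puts the output at -38 dBFS.

-38 dBFS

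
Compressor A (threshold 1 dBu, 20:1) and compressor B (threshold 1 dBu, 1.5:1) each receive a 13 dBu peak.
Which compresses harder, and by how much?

A, by 7.4 dB

A: GR = 12 − 12/20 = 11.4 dB.
B: GR = 12 − 12/1.5 = 4 dB.
A reduces 7.4 dB more.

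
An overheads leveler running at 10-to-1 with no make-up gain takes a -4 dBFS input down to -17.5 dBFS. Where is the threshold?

Input is 15 dB above T (since output overshoot × R = input overshoot: (-17.5 − T)·10 = -4 − T gives T = -19 dBFS).
Check: -19 + (-4 − (-19))/10 = -19 + 1.5 = -17.5 dBFS. ✓

-19 dBFS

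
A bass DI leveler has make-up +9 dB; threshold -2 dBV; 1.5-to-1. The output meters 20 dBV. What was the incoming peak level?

Stripping the +9 dB make-up gives 11 dBV at the gain stage.
That's 13 dB above the -2 dBV threshold.
Before 1.5:1 compression the overshoot was 13 × 1.5 = 19.5 dB, so input = -2 + 19.5 = 17.5 dBV.

17.5 dBV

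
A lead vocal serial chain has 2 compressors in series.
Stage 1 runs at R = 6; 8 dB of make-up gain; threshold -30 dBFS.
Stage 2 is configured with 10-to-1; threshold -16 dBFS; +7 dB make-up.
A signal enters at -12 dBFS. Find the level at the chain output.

-12 dBFS

Stage 1: -12 dBFS is 18 dB over -30 dBFS; at 6:1 that becomes 3 dB over, giving -27 dBFS; +8 dB make-up → -19 dBFS.
Stage 2: -19 dBFS is at or below the -16 dBFS threshold — no compression; make-up brings it to -12 dBFS.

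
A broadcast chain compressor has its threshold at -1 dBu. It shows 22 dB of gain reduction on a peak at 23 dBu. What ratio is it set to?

12:1

Input overshoot = 23 − (-1) = 24 dB.
Output overshoot = 24 − 22 = 2 dB.
Ratio = input overshoot / output overshoot = 24 / 2 = 12.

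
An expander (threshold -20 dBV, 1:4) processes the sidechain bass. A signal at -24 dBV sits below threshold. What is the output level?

Undershoot = (-20) − (-24) = 4 dB.
At 1:4, that expands to 16 dB under threshold.
Output = -20 − 16 = -36 dBV.

-36 dBV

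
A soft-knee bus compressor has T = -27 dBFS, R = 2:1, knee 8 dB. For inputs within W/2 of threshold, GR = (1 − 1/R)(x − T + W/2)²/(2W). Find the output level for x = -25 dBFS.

-26.125 dBFS

x − T + W/2 = -25 − (-27) + 4 = 6.
GR = (1 − 1/2) × 6² / 16 = 0.5 × 36 / 16 = 1.125 dB.
Output = -25 − 1.125 = -26.125 dBFS.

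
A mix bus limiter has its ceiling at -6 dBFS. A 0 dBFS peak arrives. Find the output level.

At ∞:1, everything above -6 dBFS is held at the ceiling.

-6 dBFS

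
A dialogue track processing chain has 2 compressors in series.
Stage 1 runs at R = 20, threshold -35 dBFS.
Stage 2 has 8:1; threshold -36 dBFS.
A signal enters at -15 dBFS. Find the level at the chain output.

-35.75 dBFS

Stage 1: overshoot 20 dB → 20/20 = 1 dB → -34 dBFS.
Stage 2: 2 dB above -36 dBFS, reduced 8:1 to 0.25 dB above → -35.75 dBFS.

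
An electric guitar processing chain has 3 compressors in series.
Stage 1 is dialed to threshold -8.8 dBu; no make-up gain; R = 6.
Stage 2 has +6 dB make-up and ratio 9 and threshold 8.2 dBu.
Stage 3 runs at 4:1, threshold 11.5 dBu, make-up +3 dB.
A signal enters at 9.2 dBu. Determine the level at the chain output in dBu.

3.2 dBu

Stage 1: 18 dB above -8.8 dBu, reduced 6:1 to 3 dB above → -5.8 dBu.
Stage 2: below threshold (-5.8 ≤ 8.2); passes unchanged; make-up brings it to 0.2 dBu.
Stage 3: 0.2 dBu is at or below the 11.5 dBu threshold — no compression; make-up brings it to 3.2 dBu.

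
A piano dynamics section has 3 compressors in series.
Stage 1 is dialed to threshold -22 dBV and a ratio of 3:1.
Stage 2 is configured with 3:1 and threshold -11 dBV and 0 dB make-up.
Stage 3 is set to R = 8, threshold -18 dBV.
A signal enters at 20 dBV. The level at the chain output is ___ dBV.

Stage 1: overshoot 42 dB → 42/3 = 14 dB → -8 dBV.
Stage 2: overshoot 3 dB → 3/3 = 1 dB → -10 dBV.
Stage 3: 8 dB above -18 dBV, reduced 8:1 to 1 dB above → -17 dBV.

-17 dBV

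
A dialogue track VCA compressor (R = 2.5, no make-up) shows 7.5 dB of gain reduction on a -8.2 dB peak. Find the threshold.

-20.7 dB

Input is 12.5 dB above T (since output overshoot × R = input overshoot: (-15.7 − T)·2.5 = -8.2 − T gives T = -20.7 dB).
Check: -20.7 + (-8.2 − (-20.7))/2.5 = -20.7 + 5 = -15.7 dB. ✓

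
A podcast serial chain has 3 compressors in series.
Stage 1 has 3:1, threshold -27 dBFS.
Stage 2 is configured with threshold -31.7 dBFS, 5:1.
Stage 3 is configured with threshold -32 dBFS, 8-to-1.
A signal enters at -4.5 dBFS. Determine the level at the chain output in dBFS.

-31.6575 dBFS

Stage 1: -4.5 dBFS is 22.5 dB over -27 dBFS; at 3:1 that becomes 7.5 dB over, giving -19.5 dBFS.
Stage 2: overshoot 12.2 dB → 12.2/5 = 2.44 dB → -29.26 dBFS.
Stage 3: -29.26 dBFS is 2.74 dB over -32 dBFS; at 8:1 that becomes 0.3425 dB over, giving -31.6575 dBFS.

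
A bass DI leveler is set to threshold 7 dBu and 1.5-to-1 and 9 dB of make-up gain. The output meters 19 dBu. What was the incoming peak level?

11.5 dBu

Remove make-up: 19 − 9 = 10 dBu.
Post-compression overshoot = 10 − 7 = 3 dB.
Before 1.5:1 compression the overshoot was 3 × 1.5 = 4.5 dB, so input = 7 + 4.5 = 11.5 dBu.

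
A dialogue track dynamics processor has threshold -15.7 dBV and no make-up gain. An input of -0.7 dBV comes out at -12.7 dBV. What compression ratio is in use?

Input overshoot = -0.7 − (-15.7) = 15 dB; output overshoot = -12.7 − (-15.7) = 3 dB.
Ratio = 15 / 3 = 5.

5:1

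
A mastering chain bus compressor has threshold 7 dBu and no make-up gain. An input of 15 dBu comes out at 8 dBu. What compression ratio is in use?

8:1

Input overshoot = 15 − 7 = 8 dB; output overshoot = 8 − 7 = 1 dB.
Ratio = 8 / 1 = 8.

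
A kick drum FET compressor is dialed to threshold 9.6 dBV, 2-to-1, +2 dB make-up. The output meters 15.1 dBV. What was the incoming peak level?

16.6 dBV

Stripping the +2 dB make-up gives 13.1 dBV at the gain stage.
Post-compression overshoot = 13.1 − 9.6 = 3.5 dB.
Input overshoot = R × output overshoot = 7 dB → input = 9.6 + 7 = 16.6 dBV.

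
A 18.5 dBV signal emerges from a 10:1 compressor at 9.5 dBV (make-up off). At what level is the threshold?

8.5 dBV

Input is 10 dB above T (since output overshoot × R = input overshoot: (9.5 − T)·10 = 18.5 − T gives T = 8.5 dBV).
Check: 8.5 + (18.5 − 8.5)/10 = 8.5 + 1 = 9.5 dBV. ✓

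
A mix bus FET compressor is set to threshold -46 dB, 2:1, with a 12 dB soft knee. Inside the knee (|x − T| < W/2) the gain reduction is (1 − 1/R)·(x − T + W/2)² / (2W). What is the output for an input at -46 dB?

x − T + W/2 = -46 − (-46) + 6 = 6.
GR = (1 − 1/2) × 6² / 24 = 0.5 × 36 / 24 = 0.75 dB.
Output = -46 − 0.75 = -46.75 dB.

-46.75 dB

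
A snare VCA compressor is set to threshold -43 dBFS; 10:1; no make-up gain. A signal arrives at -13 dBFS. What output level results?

The input is 30 dB above the -43 dBFS threshold.
At 10:1 the overshoot is divided by 10, leaving 3 dB above threshold.
So the level is -43 + 3 = -40 dBFS.

-40 dBFS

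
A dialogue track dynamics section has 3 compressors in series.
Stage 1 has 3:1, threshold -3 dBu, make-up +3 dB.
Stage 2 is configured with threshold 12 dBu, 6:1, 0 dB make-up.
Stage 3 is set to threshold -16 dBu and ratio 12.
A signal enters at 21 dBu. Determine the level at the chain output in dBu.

Stage 1: 21 dBu is 24 dB over -3 dBu; at 3:1 that becomes 8 dB over, giving 5 dBu; +3 dB make-up → 8 dBu.
Stage 2: below threshold (8 ≤ 12); passes unchanged; output 8 dBu.
Stage 3: 24 dB above -16 dBu, reduced 12:1 to 2 dB above → -14 dBu.

-14 dBu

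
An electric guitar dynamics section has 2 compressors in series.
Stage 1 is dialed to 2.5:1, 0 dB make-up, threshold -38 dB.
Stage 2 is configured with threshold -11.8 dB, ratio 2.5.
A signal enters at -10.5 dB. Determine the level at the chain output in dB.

Stage 1: -10.5 dB is 27.5 dB over -38 dB; at 2.5:1 that becomes 11 dB over, giving -27 dB.
Stage 2: -27 dB is at or below the -11.8 dB threshold — no compression; output -27 dB.

-27 dB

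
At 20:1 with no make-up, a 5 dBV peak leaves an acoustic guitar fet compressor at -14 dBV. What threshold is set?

Gain reduction = 5 − (-14) = 19 dB; output overshoot = GR / (R − 1) = 19 / 19 = 1 dB.
Threshold = output − output overshoot = -14 − 1 = -15 dBV.

-15 dBV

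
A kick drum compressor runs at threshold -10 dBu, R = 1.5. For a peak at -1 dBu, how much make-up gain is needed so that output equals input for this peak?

3 dB

Overshoot 9 dB → 9/1.5 = 6 dB after compression, so the compressed level is -10 + 6 = -4 dBu.
Make-up = target − compressed = -1 − (-4) = 3 dB.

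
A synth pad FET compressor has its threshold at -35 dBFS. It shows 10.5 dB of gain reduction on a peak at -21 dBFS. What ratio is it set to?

4:1

Input overshoot = -21 − (-35) = 14 dB.
Output overshoot = 14 − 10.5 = 3.5 dB.
Ratio = input overshoot / output overshoot = 14 / 3.5 = 4.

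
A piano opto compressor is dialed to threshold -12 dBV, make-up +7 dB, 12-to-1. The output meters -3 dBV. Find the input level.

12 dBV

Stripping the +7 dB make-up gives -10 dBV at the gain stage.
Post-compression overshoot = -10 − (-12) = 2 dB.
Undo the ratio: input overshoot = 2 × 12 = 24 dB, giving input = 12 dBV.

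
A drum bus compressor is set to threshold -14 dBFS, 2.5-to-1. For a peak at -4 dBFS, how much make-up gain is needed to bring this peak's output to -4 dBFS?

6 dB

Overshoot 10 dB → 10/2.5 = 4 dB after compression, so the compressed level is -14 + 4 = -10 dBFS.
Make-up = target − compressed = -4 − (-10) = 6 dB.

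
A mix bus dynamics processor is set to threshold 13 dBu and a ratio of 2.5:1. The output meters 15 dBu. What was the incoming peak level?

Post-compression overshoot = 15 − 13 = 2 dB.
Undo the ratio: input overshoot = 2 × 2.5 = 5 dB, giving input = 18 dBu.

18 dBu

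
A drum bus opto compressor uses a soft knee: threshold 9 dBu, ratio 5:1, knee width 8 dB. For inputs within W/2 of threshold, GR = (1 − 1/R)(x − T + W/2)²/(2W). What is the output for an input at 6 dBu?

5.95 dBu

x − T + W/2 = 6 − 9 + 4 = 1.
GR = (1 − 1/5) × 1² / 16 = 0.8 × 1 / 16 = 0.05 dB.
Output = 6 − 0.05 = 5.95 dBu.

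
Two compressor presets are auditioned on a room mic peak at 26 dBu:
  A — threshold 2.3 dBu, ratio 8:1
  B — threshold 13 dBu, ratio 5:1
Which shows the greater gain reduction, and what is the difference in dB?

A, by 10.3375 dB

A: GR = 23.7 − 23.7/8 = 20.7375 dB.
B: GR = 13 − 13/5 = 10.4 dB.
A reduces 10.3375 dB more.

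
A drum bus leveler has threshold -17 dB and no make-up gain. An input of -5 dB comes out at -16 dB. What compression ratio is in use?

12:1

Input overshoot = -5 − (-17) = 12 dB; output overshoot = -16 − (-17) = 1 dB.
Ratio = 12 / 1 = 12.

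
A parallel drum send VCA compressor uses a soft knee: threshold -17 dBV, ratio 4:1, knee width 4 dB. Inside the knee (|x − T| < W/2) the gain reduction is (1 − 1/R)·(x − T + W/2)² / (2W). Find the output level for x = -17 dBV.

-17.375 dBV

x − T + W/2 = -17 − (-17) + 2 = 2.
GR = (1 − 1/4) × 2² / 8 = 0.75 × 4 / 8 = 0.375 dB.
Output = -17 − 0.375 = -17.375 dBV.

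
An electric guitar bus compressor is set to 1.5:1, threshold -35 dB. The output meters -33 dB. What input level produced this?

-32 dB

Post-compression overshoot = -33 − (-35) = 2 dB.
Input overshoot = R × output overshoot = 3 dB → input = -35 + 3 = -32 dB.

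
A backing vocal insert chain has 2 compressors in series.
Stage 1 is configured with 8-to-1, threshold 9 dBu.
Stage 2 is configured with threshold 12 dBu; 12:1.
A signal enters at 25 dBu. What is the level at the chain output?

11 dBu

Stage 1: overshoot 16 dB → 16/8 = 2 dB → 11 dBu.
Stage 2: below threshold (11 ≤ 12); passes unchanged; output 11 dBu.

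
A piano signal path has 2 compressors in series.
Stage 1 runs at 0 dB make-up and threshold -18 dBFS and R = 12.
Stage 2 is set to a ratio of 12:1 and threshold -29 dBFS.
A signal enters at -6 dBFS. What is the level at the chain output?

Stage 1: 12 dB above -18 dBFS, reduced 12:1 to 1 dB above → -17 dBFS.
Stage 2: -17 dBFS is 12 dB over -29 dBFS; at 12:1 that becomes 1 dB over, giving -28 dBFS.

-28 dBFS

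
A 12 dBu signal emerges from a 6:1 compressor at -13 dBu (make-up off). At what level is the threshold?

-18 dBu

Input is 30 dB above T (since output overshoot × R = input overshoot: (-13 − T)·6 = 12 − T gives T = -18 dBu).
Check: -18 + (12 − (-18))/6 = -18 + 5 = -13 dBu. ✓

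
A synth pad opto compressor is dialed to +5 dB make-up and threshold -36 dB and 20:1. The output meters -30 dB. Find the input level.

Remove make-up: -30 − 5 = -35 dB.
The compressed level sits -35 − (-36) = 1 dB over threshold.
Undo the ratio: input overshoot = 1 × 20 = 20 dB, giving input = -16 dB.

-16 dB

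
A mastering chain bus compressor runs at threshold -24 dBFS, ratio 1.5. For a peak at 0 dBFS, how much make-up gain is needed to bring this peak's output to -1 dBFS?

Overshoot 24 dB → 24/1.5 = 16 dB after compression, so the compressed level is -24 + 16 = -8 dBFS.
Make-up = target − compressed = -1 − (-8) = 7 dB.

7 dB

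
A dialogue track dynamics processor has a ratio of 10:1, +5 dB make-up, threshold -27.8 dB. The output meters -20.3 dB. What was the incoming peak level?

Before make-up, the level was -20.3 − 5 = -25.3 dB.
That's 2.5 dB above the -27.8 dB threshold.
Before 10:1 compression the overshoot was 2.5 × 10 = 25 dB, so input = -27.8 + 25 = -2.8 dB.

-2.8 dB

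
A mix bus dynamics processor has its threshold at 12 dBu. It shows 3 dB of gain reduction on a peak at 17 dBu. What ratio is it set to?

2.5:1

Input overshoot = 17 − 12 = 5 dB.
Output overshoot = 5 − 3 = 2 dB.
Ratio = input overshoot / output overshoot = 5 / 2 = 2.5.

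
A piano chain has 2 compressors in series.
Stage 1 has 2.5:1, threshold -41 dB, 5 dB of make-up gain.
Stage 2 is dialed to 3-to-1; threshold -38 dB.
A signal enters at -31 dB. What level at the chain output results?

Stage 1: 10 dB above -41 dB, reduced 2.5:1 to 4 dB above → -37 dB; +5 dB make-up → -32 dB.
Stage 2: 6 dB above -38 dB, reduced 3:1 to 2 dB above → -36 dB.

-36 dB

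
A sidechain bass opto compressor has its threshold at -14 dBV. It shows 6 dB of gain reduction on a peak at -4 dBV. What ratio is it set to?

Input overshoot = -4 − (-14) = 10 dB.
Output overshoot = 10 − 6 = 4 dB.
Ratio = input overshoot / output overshoot = 10 / 4 = 2.5.

2.5:1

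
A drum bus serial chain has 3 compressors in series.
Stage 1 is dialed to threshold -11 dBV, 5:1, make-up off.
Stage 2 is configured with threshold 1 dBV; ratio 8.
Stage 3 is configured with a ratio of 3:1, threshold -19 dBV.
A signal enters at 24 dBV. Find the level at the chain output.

Stage 1: 24 dBV is 35 dB over -11 dBV; at 5:1 that becomes 7 dB over, giving -4 dBV.
Stage 2: -4 dBV ≤ 1 dBV, so stage 2 doesn't engage; output -4 dBV.
Stage 3: 15 dB above -19 dBV, reduced 3:1 to 5 dB above → -14 dBV.

-14 dBV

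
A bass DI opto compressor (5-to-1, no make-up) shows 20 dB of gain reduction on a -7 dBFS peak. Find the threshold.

-32 dBFS

Gain reduction = -7 − (-27) = 20 dB; output overshoot = GR / (R − 1) = 20 / 4 = 5 dB.
Threshold = output − output overshoot = -27 − 5 = -32 dBFS.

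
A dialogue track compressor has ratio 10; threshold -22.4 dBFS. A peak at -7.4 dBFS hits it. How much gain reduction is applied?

The signal is 15 dB above threshold.
At 10:1, output sits 15/10 = 1.5 dB above threshold.
GR = overshoot in − overshoot out = 15 − 1.5 = 13.5 dB.

13.5 dB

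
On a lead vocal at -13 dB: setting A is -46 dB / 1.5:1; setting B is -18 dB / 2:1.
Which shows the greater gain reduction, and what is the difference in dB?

A, by 8.5 dB

A: overshoot 33 dB → output overshoot 22 dB → GR 11 dB.
B: overshoot 5 dB → output overshoot 2.5 dB → GR 2.5 dB.
Difference: 8.5 dB in favour of A.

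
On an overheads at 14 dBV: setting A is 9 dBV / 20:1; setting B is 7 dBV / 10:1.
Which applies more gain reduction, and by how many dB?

B, by 1.55 dB

A: GR = 5 − 5/20 = 4.75 dB.
B: GR = 7 − 7/10 = 6.3 dB.
B reduces 1.55 dB more.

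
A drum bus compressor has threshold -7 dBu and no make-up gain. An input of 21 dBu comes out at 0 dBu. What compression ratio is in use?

Input overshoot = 21 − (-7) = 28 dB; output overshoot = 0 − (-7) = 7 dB.
Ratio = 28 / 7 = 4.

4:1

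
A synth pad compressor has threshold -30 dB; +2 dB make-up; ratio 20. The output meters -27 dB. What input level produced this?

-10 dB

Remove make-up: -27 − 2 = -29 dB.
The compressed level sits -29 − (-30) = 1 dB over threshold.
Before 20:1 compression the overshoot was 1 × 20 = 20 dB, so input = -30 + 20 = -10 dB.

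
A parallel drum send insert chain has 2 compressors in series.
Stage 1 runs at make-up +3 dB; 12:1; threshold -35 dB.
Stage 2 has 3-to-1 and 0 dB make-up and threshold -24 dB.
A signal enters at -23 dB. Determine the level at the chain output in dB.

Stage 1: overshoot 12 dB → 12/12 = 1 dB → -34 dB; +3 dB make-up → -31 dB.
Stage 2: -31 dB ≤ -24 dB, so stage 2 doesn't engage; output -31 dB.

-31 dB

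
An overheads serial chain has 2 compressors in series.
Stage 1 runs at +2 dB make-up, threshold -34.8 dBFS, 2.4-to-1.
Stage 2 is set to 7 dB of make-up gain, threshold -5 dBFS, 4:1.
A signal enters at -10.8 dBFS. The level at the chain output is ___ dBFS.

Stage 1: 24 dB above -34.8 dBFS, reduced 2.4:1 to 10 dB above → -24.8 dBFS; +2 dB make-up → -22.8 dBFS.
Stage 2: -22.8 dBFS ≤ -5 dBFS, so stage 2 doesn't engage; make-up brings it to -15.8 dBFS.

-15.8 dBFS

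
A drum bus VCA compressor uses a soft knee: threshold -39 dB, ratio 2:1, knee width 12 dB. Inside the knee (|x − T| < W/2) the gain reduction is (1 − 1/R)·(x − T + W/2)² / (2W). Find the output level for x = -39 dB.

x − T + W/2 = -39 − (-39) + 6 = 6.
GR = (1 − 1/2) × 6² / 24 = 0.5 × 36 / 24 = 0.75 dB.
Output = -39 − 0.75 = -39.75 dB.

-39.75 dB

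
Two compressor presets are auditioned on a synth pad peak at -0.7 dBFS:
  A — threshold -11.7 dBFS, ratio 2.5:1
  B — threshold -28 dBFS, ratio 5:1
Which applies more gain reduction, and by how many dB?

A: GR = 11 − 11/2.5 = 6.6 dB.
B: GR = 27.3 − 27.3/5 = 21.84 dB.
B reduces 15.24 dB more.

B, by 15.24 dB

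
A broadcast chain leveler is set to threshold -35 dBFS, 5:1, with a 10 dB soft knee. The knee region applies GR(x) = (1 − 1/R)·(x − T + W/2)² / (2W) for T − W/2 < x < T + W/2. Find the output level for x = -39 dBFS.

x − T + W/2 = -39 − (-35) + 5 = 1.
GR = (1 − 1/5) × 1² / 20 = 0.8 × 1 / 20 = 0.04 dB.
Output = -39 − 0.04 = -39.04 dBFS.

-39.04 dBFS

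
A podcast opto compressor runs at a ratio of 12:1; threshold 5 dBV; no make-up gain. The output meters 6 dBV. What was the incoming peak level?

17 dBV

The compressed level sits 6 − 5 = 1 dB over threshold.
Undo the ratio: input overshoot = 1 × 12 = 12 dB, giving input = 17 dBV.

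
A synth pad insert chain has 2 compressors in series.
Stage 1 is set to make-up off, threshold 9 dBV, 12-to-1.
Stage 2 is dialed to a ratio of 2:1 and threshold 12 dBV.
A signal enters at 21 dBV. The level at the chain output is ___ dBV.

10 dBV

Stage 1: overshoot 12 dB → 12/12 = 1 dB → 10 dBV.
Stage 2: 10 dBV is at or below the 12 dBV threshold — no compression; output 10 dBV.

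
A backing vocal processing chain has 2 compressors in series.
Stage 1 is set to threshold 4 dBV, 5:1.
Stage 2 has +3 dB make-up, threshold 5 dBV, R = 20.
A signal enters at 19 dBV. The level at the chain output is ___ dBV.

8.1 dBV

Stage 1: overshoot 15 dB → 15/5 = 3 dB → 7 dBV.
Stage 2: overshoot 2 dB → 2/20 = 0.1 dB → 5.1 dBV; +3 dB make-up → 8.1 dBV.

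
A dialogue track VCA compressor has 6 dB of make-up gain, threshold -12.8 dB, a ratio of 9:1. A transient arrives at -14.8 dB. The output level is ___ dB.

-14.8 dB is 2 dB below the -12.8 dB threshold, so no gain reduction is applied.
Make-up gain adds 6 dB: -14.8 + 6 = -8.8 dB.

-8.8 dB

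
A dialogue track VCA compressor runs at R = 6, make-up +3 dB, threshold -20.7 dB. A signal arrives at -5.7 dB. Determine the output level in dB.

-15.2 dB

Overshoot: -5.7 − (-20.7) = 15 dB.
6:1 compression reduces that to 15/6 = 2.5 dB over.
So the level is -20.7 + 2.5 = -18.2 dB; make-up adds 3 dB, giving -15.2 dB.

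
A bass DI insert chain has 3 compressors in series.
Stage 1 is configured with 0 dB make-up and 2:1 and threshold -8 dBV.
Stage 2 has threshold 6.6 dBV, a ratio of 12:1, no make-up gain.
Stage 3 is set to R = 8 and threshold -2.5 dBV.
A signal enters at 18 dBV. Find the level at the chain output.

Stage 1: overshoot 26 dB → 26/2 = 13 dB → 5 dBV.
Stage 2: 5 dBV is at or below the 6.6 dBV threshold — no compression; output 5 dBV.
Stage 3: 5 dBV is 7.5 dB over -2.5 dBV; at 8:1 that becomes 0.9375 dB over, giving -1.5625 dBV.

-1.5625 dBV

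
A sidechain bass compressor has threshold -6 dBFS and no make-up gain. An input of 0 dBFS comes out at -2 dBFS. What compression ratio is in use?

1.5:1

Input overshoot = 0 − (-6) = 6 dB; output overshoot = -2 − (-6) = 4 dB.
Ratio = 6 / 4 = 1.5.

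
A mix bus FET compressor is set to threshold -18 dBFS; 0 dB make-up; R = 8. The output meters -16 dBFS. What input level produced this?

That's 2 dB above the -18 dBFS threshold.
Input overshoot = R × output overshoot = 16 dB → input = -18 + 16 = -2 dBFS.

-2 dBFS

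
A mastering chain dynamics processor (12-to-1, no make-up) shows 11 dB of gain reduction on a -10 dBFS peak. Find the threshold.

-22 dBFS

Gain reduction = -10 − (-21) = 11 dB; output overshoot = GR / (R − 1) = 11 / 11 = 1 dB.
Threshold = output − output overshoot = -21 − 1 = -22 dBFS.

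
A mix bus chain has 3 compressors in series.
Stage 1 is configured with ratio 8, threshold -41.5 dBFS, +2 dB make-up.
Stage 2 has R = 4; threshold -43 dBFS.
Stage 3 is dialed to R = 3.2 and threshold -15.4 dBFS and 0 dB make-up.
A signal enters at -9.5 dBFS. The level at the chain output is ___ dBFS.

-41.125 dBFS

Stage 1: 32 dB above -41.5 dBFS, reduced 8:1 to 4 dB above → -37.5 dBFS; +2 dB make-up → -35.5 dBFS.
Stage 2: overshoot 7.5 dB → 7.5/4 = 1.875 dB → -41.125 dBFS.
Stage 3: below threshold (-41.125 ≤ -15.4); passes unchanged; output -41.125 dBFS.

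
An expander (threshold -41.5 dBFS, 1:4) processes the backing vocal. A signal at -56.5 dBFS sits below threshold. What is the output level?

Below threshold, a 1:4 expander applies gain = (4−1)×(T − x) of attenuation.
(4−1) × 15 = 45 dB, so output = -56.5 − 45 = -101.5 dBFS.

-101.5 dBFS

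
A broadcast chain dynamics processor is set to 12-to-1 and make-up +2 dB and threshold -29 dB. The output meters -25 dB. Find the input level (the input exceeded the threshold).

-5 dB

Remove make-up: -25 − 2 = -27 dB.
That's 2 dB above the -29 dB threshold.
Before 12:1 compression the overshoot was 2 × 12 = 24 dB, so input = -29 + 24 = -5 dB.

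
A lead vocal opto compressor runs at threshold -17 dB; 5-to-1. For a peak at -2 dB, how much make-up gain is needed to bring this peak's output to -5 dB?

9 dB

Without make-up, output = threshold + overshoot/5 = -17 + 3 = -14 dB.
Gap to target: 9 dB.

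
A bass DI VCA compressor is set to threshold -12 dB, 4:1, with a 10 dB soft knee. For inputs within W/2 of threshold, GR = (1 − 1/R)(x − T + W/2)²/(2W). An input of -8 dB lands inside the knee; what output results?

x − T + W/2 = -8 − (-12) + 5 = 9.
GR = (1 − 1/4) × 9² / 20 = 0.75 × 81 / 20 = 3.0375 dB.
Output = -8 − 3.0375 = -11.0375 dB.

-11.0375 dB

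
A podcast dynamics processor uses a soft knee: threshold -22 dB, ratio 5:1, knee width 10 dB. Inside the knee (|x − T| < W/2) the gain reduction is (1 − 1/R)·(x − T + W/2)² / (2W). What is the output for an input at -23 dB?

-23.64 dB

x − T + W/2 = -23 − (-22) + 5 = 4.
GR = (1 − 1/5) × 4² / 20 = 0.8 × 16 / 20 = 0.64 dB.
Output = -23 − 0.64 = -23.64 dB.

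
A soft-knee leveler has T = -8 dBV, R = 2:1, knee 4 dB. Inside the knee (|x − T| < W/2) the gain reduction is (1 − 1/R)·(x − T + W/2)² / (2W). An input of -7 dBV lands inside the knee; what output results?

x − T + W/2 = -7 − (-8) + 2 = 3.
GR = (1 − 1/2) × 3² / 8 = 0.5 × 9 / 8 = 0.5625 dB.
Output = -7 − 0.5625 = -7.5625 dBV.

-7.5625 dBV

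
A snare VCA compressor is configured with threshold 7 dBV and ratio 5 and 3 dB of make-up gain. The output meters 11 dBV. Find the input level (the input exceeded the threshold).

Remove make-up: 11 − 3 = 8 dBV.
That's 1 dB above the 7 dBV threshold.
Before 5:1 compression the overshoot was 1 × 5 = 5 dB, so input = 7 + 5 = 12 dBV.

12 dBV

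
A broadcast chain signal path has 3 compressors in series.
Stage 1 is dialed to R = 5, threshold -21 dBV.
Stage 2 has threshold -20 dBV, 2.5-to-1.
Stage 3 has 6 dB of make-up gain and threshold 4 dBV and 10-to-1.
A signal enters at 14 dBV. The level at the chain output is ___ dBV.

Stage 1: 14 dBV is 35 dB over -21 dBV; at 5:1 that becomes 7 dB over, giving -14 dBV.
Stage 2: overshoot 6 dB → 6/2.5 = 2.4 dB → -17.6 dBV.
Stage 3: -17.6 dBV ≤ 4 dBV, so stage 3 doesn't engage; make-up brings it to -11.6 dBV.

-11.6 dBV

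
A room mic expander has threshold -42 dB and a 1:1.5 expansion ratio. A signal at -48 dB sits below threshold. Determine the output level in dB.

-51 dB

The input is 6 dB below the -42 dB threshold.
A 1:1.5 expander multiplies undershoot by 1.5: 6 × 1.5 = 9 dB below threshold.
Output = -42 − 9 = -51 dB.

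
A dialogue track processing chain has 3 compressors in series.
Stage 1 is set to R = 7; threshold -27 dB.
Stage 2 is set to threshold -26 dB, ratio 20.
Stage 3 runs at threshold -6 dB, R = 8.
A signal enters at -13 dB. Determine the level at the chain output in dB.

Stage 1: -13 dB is 14 dB over -27 dB; at 7:1 that becomes 2 dB over, giving -25 dB.
Stage 2: -25 dB is 1 dB over -26 dB; at 20:1 that becomes 0.05 dB over, giving -25.95 dB.
Stage 3: -25.95 dB is at or below the -6 dB threshold — no compression; output -25.95 dB.

-25.95 dB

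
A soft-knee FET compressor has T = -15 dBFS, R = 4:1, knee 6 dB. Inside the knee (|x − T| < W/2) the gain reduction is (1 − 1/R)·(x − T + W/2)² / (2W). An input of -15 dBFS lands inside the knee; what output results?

x − T + W/2 = -15 − (-15) + 3 = 3.
GR = (1 − 1/4) × 3² / 12 = 0.75 × 9 / 12 = 0.5625 dB.
Output = -15 − 0.5625 = -15.5625 dBFS.

-15.5625 dBFS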